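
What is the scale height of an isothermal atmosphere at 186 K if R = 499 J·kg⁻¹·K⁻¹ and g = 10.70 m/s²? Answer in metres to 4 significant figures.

H ≈ 8674 m

The scale height of an isothermal atmosphere is H = RT/g.
H = 499 × 186 / 10.70 = 92814/10.70 = 8674.2 m.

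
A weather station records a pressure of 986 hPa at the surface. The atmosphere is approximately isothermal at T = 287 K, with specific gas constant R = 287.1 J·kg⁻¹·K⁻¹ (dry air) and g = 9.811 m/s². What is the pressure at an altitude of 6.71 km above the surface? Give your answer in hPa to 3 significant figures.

P ≈ 444 hPa

Scale height: H = RT/g = 287.1 × 287 / 9.811 = 8398.5 m.
Barometric formula: P = P₀ exp(−z/H).
z/H = 6710.0/8398.5 = 0.79895; exp(−0.79895) = 0.44980.
P = 986 × 0.44980 = 443.50 hPa.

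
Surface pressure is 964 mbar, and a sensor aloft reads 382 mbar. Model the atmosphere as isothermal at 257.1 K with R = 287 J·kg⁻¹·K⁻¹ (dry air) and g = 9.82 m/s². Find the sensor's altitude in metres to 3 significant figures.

z ≈ 6960 m

Scale height: H = RT/g = 287 × 257.1 / 9.82 = 7514.0 m.
Invert the barometric formula: z = H ln(P₀/P).
P₀/P = 964/382 = 2.5236; ln(2.5236) = 0.92569.
z = 7514.0 × 0.92569 = 6955.6 m.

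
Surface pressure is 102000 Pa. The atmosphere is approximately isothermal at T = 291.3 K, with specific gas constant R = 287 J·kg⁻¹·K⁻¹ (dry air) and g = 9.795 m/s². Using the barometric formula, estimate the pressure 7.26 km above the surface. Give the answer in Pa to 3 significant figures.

P ≈ 43600 Pa

Scale height: H = RT/g = 287 × 291.3 / 9.795 = 8535.3 m.
Barometric formula: P = P₀ exp(−z/H).
z/H = 7260.0/8535.3 = 0.85059; exp(−0.85059) = 0.42716.
P = 102000 × 0.42716 = 43570 Pa.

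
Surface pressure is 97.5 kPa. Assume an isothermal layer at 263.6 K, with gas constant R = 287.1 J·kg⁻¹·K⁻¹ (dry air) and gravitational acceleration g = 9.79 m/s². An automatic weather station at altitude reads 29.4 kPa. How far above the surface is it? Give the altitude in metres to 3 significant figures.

z ≈ 9270 m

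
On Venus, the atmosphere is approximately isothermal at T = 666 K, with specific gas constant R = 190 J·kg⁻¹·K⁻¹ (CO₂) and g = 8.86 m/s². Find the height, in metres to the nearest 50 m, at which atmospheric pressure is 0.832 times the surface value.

Scale height: H = RT/g = 190 × 666 / 8.86 = 14282 m.
Set P/P₀ = exp(−z/H) = 0.832, so z = −H ln(0.832).
−ln(0.832) = 0.18392; z = 14282 × 0.18392 = 2626.7 m.

z ≈ 2650 m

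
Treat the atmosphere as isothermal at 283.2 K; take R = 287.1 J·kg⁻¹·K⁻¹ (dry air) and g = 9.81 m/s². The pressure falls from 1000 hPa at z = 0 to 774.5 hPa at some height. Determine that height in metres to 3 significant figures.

z ≈ 2120 m

Scale height: H = RT/g = 287.1 × 283.2 / 9.81 = 8288.1 m.
Invert the barometric formula: z = H ln(P₀/P).
P₀/P = 1000/774.5 = 1.2912; ln(1.2912) = 0.25557.
z = 8288.1 × 0.25557 = 2118.2 m.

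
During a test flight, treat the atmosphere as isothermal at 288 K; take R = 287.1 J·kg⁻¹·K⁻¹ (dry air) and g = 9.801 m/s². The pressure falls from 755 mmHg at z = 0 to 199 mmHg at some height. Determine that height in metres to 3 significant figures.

Scale height: H = RT/g = 287.1 × 288 / 9.801 = 8436.4 m.
Invert the barometric formula: z = H ln(P₀/P).
P₀/P = 755/199 = 3.7940; ln(3.7940) = 1.3334.
z = 8436.4 × 1.3334 = 11249 m.

z ≈ 11200 m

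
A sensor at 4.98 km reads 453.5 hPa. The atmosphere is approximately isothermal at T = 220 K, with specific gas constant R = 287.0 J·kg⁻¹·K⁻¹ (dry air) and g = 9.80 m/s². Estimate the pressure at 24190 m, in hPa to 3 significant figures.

P ≈ 23.0 hPa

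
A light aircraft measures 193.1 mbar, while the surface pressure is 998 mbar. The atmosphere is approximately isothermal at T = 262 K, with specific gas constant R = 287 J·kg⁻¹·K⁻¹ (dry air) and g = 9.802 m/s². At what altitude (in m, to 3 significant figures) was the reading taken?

z ≈ 12600 m

Scale height: H = RT/g = 287 × 262 / 9.802 = 7671.3 m.
Invert the barometric formula: z = H ln(P₀/P).
P₀/P = 998/193.1 = 5.1683; ln(5.1683) = 1.6425.
z = 7671.3 × 1.6425 = 12600 m.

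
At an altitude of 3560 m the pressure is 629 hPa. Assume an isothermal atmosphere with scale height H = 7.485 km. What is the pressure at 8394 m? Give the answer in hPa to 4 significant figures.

Between two levels, P₂ = P₁ exp(−Δz/H) with Δz = z₂ − z₁.
Δz = 8394.0 − 3560.0 = 4834.0 m; Δz/H = 4834.0/7485.0 = 0.64582.
P₂ = 629 × exp(−0.64582) = 629 × 0.52423 = 329.74 hPa.

P ≈ 329.7 hPa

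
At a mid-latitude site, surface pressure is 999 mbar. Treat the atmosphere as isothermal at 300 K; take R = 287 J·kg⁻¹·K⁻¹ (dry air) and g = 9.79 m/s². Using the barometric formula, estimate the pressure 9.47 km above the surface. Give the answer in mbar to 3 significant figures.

P ≈ 340 mbar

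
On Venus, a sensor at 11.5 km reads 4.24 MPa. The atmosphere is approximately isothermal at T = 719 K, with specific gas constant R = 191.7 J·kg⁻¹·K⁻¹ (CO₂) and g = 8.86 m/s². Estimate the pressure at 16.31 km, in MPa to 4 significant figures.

Scale height: H = RT/g = 191.7 × 719 / 8.86 = 15557 m.
Between two levels, P₂ = P₁ exp(−Δz/H) with Δz = z₂ − z₁.
Δz = 16310 − 11500 = 4810.0 m; Δz/H = 4810.0/15557 = 0.30919.
P₂ = 4.24 × exp(−0.30919) = 4.24 × 0.73404 = 3.1123 MPa.

P ≈ 3.112 MPa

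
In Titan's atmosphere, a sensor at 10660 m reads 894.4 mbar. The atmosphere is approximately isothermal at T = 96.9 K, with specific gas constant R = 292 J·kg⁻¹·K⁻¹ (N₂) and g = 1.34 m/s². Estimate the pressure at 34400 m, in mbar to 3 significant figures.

P ≈ 291 mbar

Scale height: H = RT/g = 292 × 96.9 / 1.34 = 21116 m.
Between two levels, P₂ = P₁ exp(−Δz/H) with Δz = z₂ − z₁.
Δz = 34400 − 10660 = 23740 m; Δz/H = 23740/21116 = 1.1243.
P₂ = 894.4 × exp(−1.1243) = 894.4 × 0.32488 = 290.57 mbar.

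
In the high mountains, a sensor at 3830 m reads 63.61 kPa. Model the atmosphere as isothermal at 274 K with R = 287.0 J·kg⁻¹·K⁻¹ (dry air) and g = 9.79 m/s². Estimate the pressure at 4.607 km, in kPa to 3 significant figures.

Scale height: H = RT/g = 287.0 × 274 / 9.79 = 8032.5 m.
Between two levels, P₂ = P₁ exp(−Δz/H) with Δz = z₂ − z₁.
Δz = 4607.0 − 3830.0 = 777.00 m; Δz/H = 777.00/8032.5 = 0.096732.
P₂ = 63.61 × exp(−0.096732) = 63.61 × 0.90780 = 57.745 kPa.

P ≈ 57.7 kPa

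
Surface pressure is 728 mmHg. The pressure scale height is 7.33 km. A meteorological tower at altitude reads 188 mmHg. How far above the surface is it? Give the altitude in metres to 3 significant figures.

z ≈ 9920 m

Invert the barometric formula: z = H ln(P₀/P).
P₀/P = 728/188 = 3.8723; ln(3.8723) = 1.3538.
z = 7330.0 × 1.3538 = 9923.4 m.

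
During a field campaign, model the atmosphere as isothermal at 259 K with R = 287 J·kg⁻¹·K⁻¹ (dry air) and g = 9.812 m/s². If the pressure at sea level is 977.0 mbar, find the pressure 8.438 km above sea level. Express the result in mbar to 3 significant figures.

Scale height: H = RT/g = 287 × 259 / 9.812 = 7575.7 m.
Barometric formula: P = P₀ exp(−z/H).
z/H = 8438.0/7575.7 = 1.1138; exp(−1.1138) = 0.32831.
P = 977.0 × 0.32831 = 320.76 mbar.

P ≈ 321 mbar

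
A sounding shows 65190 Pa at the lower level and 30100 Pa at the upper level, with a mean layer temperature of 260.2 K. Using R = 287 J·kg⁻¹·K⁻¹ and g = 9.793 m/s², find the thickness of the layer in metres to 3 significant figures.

Δz ≈ 5890 m

Hypsometric equation: Δz = (R T̄/g) ln(P₁/P₂).
R T̄/g = 287 × 260.2 / 9.793 = 7625.6 m.
ln(65190/30100) = ln(2.1658) = 0.77279.
Δz = 7625.6 × 0.77279 = 5893.0 m.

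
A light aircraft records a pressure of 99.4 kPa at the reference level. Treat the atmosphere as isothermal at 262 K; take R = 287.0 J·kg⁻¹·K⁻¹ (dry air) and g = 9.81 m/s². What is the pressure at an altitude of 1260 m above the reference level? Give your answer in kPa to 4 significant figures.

P ≈ 84.33 kPa

Scale height: H = RT/g = 287.0 × 262 / 9.81 = 7665.0 m.
Barometric formula: P = P₀ exp(−z/H).
z/H = 1260.0/7665.0 = 0.16438; exp(−0.16438) = 0.84842.
P = 99.4 × 0.84842 = 84.333 kPa.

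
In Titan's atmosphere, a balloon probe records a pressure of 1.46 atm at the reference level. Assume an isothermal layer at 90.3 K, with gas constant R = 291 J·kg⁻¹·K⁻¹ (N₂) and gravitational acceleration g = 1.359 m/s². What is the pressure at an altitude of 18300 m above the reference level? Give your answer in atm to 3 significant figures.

P ≈ 0.567 atm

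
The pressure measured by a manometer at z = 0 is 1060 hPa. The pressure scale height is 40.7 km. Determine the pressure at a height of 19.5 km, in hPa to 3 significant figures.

P ≈ 656 hPa

Barometric formula: P = P₀ exp(−z/H).
z/H = 19500/40700 = 0.47912; exp(−0.47912) = 0.61933.
P = 1060 × 0.61933 = 656.49 hPa.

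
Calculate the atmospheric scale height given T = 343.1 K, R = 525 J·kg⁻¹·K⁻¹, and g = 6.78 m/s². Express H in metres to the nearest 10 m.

The scale height of an isothermal atmosphere is H = RT/g.
H = 525 × 343.1 / 6.78 = 180130/6.78 = 26568 m.

H ≈ 26570 m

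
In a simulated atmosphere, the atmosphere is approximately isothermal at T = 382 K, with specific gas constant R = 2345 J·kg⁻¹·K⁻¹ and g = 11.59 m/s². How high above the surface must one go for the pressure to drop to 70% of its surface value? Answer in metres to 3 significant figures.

Scale height: H = RT/g = 2345 × 382 / 11.59 = 77290 m.
Set P/P₀ = exp(−z/H) = 0.7, so z = −H ln(0.7).
−ln(0.7) = 0.35667; z = 77290 × 0.35667 = 27567 m.

z ≈ 27600 m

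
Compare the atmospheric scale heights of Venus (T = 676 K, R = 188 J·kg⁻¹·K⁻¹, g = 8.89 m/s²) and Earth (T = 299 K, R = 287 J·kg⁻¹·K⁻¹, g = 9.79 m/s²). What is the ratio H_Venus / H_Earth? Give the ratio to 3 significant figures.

H = RT/g for each body.
H_Venus = 188 × 676 / 8.89 = 14296 m.
H_Earth = 287 × 299 / 9.79 = 8765.4 m.
H_Venus/H_Earth = 14296/8765.4 = 1.6310.

H_Venus/H_Earth ≈ 1.63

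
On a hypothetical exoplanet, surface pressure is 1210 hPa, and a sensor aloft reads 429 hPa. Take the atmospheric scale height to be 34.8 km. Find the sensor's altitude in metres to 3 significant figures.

z ≈ 36100 m

Invert the barometric formula: z = H ln(P₀/P).
P₀/P = 1210/429 = 2.8205; ln(2.8205) = 1.0369.
z = 34800 × 1.0369 = 36084 m.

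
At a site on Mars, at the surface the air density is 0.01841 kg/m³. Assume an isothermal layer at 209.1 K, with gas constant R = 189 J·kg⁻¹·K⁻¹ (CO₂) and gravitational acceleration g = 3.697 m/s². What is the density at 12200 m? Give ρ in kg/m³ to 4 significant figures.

Scale height: H = RT/g = 189 × 209.1 / 3.697 = 10690 m.
In an isothermal atmosphere, density decays like pressure: ρ = ρ₀ exp(−z/H).
z/H = 12200/10690 = 1.1413; exp(−1.1413) = 0.31940.
ρ = 0.01841 × 0.31940 = 0.0058802 kg/m³.

ρ ≈ 0.005880 kg/m³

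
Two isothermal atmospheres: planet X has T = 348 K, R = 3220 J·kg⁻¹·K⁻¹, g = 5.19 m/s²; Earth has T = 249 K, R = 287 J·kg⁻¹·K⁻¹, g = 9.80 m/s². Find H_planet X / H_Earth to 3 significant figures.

H = RT/g for each body.
H_planet X = 3220 × 348 / 5.19 = 215910 m.
H_Earth = 287 × 249 / 9.80 = 7292.1 m.
H_planet X/H_Earth = 215910/7292.1 = 29.609.

H_planet X/H_Earth ≈ 29.6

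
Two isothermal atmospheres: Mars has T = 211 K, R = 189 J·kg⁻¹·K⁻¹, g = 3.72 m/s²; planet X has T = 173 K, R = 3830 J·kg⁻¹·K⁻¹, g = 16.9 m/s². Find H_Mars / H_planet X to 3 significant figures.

H = RT/g for each body.
H_Mars = 189 × 211 / 3.72 = 10720 m.
H_planet X = 3830 × 173 / 16.9 = 39207 m.
H_Mars/H_planet X = 10720/39207 = 0.27342.

H_Mars/H_planet X ≈ 0.273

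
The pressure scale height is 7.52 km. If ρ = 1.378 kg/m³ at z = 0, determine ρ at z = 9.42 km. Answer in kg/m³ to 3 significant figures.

ρ ≈ 0.394 kg/m³

In an isothermal atmosphere, density decays like pressure: ρ = ρ₀ exp(−z/H).
z/H = 9420.0/7520.0 = 1.2527; exp(−1.2527) = 0.28573.
ρ = 1.378 × 0.28573 = 0.39374 kg/m³.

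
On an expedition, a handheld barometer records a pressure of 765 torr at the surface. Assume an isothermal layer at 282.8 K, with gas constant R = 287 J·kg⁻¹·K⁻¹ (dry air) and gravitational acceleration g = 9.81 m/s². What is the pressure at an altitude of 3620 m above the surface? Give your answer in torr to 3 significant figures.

Scale height: H = RT/g = 287 × 282.8 / 9.81 = 8273.6 m.
Barometric formula: P = P₀ exp(−z/H).
z/H = 3620.0/8273.6 = 0.43754; exp(−0.43754) = 0.64562.
P = 765 × 0.64562 = 493.90 torr.

P ≈ 494 torr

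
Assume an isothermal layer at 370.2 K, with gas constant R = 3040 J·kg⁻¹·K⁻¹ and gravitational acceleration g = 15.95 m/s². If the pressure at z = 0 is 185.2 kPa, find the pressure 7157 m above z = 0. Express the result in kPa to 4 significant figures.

P ≈ 167.3 kPa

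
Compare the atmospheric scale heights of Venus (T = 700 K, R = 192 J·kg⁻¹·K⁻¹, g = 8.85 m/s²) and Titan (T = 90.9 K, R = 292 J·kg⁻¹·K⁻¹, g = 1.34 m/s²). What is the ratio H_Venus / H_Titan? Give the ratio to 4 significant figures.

H_Venus/H_Titan ≈ 0.7667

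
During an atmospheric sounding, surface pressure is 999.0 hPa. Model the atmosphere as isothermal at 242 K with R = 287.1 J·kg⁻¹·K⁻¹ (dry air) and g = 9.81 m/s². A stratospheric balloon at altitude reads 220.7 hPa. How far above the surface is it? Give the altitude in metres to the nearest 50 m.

z ≈ 10700 m

Scale height: H = RT/g = 287.1 × 242 / 9.81 = 7082.4 m.
Invert the barometric formula: z = H ln(P₀/P).
P₀/P = 999.0/220.7 = 4.5265; ln(4.5265) = 1.5099.
z = 7082.4 × 1.5099 = 10694 m.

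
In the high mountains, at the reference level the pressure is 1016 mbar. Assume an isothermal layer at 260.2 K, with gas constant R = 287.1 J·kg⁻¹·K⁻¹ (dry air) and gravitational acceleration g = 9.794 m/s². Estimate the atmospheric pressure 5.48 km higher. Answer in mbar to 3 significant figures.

Scale height: H = RT/g = 287.1 × 260.2 / 9.794 = 7627.5 m.
Barometric formula: P = P₀ exp(−z/H).
z/H = 5480.0/7627.5 = 0.71845; exp(−0.71845) = 0.48751.
P = 1016 × 0.48751 = 495.31 mbar.

P ≈ 495 mbar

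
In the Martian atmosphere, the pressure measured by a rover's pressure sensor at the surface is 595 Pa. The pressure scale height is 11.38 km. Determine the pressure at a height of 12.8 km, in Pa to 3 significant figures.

Barometric formula: P = P₀ exp(−z/H).
z/H = 12800/11380 = 1.1248; exp(−1.1248) = 0.32472.
P = 595 × 0.32472 = 193.21 Pa.

P ≈ 193 Pa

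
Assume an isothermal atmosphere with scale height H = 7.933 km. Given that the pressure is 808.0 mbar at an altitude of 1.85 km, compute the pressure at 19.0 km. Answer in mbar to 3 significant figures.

P ≈ 93.0 mbar

Between two levels, P₂ = P₁ exp(−Δz/H) with Δz = z₂ − z₁.
Δz = 19000 − 1850.0 = 17150 m; Δz/H = 17150/7933.0 = 2.1619.
P₂ = 808.0 × exp(−2.1619) = 808.0 × 0.11511 = 93.009 mbar.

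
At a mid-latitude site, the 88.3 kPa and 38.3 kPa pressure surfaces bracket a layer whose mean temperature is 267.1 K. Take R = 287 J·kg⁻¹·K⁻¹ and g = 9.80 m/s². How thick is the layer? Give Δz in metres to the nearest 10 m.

Δz ≈ 6530 m

Hypsometric equation: Δz = (R T̄/g) ln(P₁/P₂).
R T̄/g = 287 × 267.1 / 9.80 = 7822.2 m.
ln(88.3/38.3) = ln(2.3055) = 0.83530.
Δz = 7822.2 × 0.83530 = 6533.9 m.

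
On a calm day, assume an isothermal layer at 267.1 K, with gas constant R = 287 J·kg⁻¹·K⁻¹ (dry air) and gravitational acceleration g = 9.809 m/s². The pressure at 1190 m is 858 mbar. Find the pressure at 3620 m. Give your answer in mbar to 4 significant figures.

P ≈ 628.7 mbar

Scale height: H = RT/g = 287 × 267.1 / 9.809 = 7815.0 m.
Between two levels, P₂ = P₁ exp(−Δz/H) with Δz = z₂ − z₁.
Δz = 3620.0 − 1190.0 = 2430.0 m; Δz/H = 2430.0/7815.0 = 0.31094.
P₂ = 858 × exp(−0.31094) = 858 × 0.73276 = 628.71 mbar.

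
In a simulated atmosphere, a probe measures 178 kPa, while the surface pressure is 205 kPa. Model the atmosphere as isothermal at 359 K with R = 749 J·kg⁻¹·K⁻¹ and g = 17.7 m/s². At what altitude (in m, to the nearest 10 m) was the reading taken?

Scale height: H = RT/g = 749 × 359 / 17.7 = 15192 m.
Invert the barometric formula: z = H ln(P₀/P).
P₀/P = 205/178 = 1.1517; ln(1.1517) = 0.14124.
z = 15192 × 0.14124 = 2145.7 m.

z ≈ 2150 m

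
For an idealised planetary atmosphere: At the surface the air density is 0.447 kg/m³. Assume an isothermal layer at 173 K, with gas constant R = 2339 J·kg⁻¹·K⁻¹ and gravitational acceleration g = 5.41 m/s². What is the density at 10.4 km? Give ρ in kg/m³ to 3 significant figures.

ρ ≈ 0.389 kg/m³

Scale height: H = RT/g = 2339 × 173 / 5.41 = 74796 m.
In an isothermal atmosphere, density decays like pressure: ρ = ρ₀ exp(−z/H).
z/H = 10400/74796 = 0.13904; exp(−0.13904) = 0.87019.
ρ = 0.447 × 0.87019 = 0.38897 kg/m³.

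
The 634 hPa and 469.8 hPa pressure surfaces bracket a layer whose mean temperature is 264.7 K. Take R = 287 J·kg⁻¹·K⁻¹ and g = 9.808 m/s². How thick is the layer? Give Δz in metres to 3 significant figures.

Hypsometric equation: Δz = (R T̄/g) ln(P₁/P₂).
R T̄/g = 287 × 264.7 / 9.808 = 7745.6 m.
ln(634/469.8) = ln(1.3495) = 0.29973.
Δz = 7745.6 × 0.29973 = 2321.6 m.

Δz ≈ 2320 m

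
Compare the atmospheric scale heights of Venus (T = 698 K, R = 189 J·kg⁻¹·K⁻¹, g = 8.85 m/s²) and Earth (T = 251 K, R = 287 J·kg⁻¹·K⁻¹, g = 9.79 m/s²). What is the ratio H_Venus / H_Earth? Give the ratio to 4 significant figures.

H_Venus/H_Earth ≈ 2.026

H = RT/g for each body.
H_Venus = 189 × 698 / 8.85 = 14906 m.
H_Earth = 287 × 251 / 9.79 = 7358.2 m.
H_Venus/H_Earth = 14906/7358.2 = 2.0258.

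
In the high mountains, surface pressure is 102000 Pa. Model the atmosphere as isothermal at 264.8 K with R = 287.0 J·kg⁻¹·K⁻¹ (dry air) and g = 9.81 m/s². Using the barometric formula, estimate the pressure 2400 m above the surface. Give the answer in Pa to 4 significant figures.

Scale height: H = RT/g = 287.0 × 264.8 / 9.81 = 7747.0 m.
Barometric formula: P = P₀ exp(−z/H).
z/H = 2400.0/7747.0 = 0.30980; exp(−0.30980) = 0.73359.
P = 102000 × 0.73359 = 74826 Pa.

P ≈ 74830 Pa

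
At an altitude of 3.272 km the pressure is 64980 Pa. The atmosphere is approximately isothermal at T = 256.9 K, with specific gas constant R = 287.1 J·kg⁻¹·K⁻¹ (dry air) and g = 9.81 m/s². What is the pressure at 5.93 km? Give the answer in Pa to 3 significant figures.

Scale height: H = RT/g = 287.1 × 256.9 / 9.81 = 7518.4 m.
Between two levels, P₂ = P₁ exp(−Δz/H) with Δz = z₂ − z₁.
Δz = 5930.0 − 3272.0 = 2658.0 m; Δz/H = 2658.0/7518.4 = 0.35353.
P₂ = 64980 × exp(−0.35353) = 64980 × 0.70220 = 45629 Pa.

P ≈ 45600 Pa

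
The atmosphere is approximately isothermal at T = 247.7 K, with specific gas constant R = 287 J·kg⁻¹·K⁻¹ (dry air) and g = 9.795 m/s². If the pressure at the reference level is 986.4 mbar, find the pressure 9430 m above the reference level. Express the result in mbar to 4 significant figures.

P ≈ 269.0 mbar

Scale height: H = RT/g = 287 × 247.7 / 9.795 = 7257.8 m.
Barometric formula: P = P₀ exp(−z/H).
z/H = 9430.0/7257.8 = 1.2993; exp(−1.2993) = 0.27272.
P = 986.4 × 0.27272 = 269.01 mbar.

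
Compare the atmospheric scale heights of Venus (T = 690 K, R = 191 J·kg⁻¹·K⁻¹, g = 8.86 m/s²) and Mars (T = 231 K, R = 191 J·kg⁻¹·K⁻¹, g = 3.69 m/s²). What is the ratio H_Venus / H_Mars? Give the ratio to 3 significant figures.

H = RT/g for each body.
H_Venus = 191 × 690 / 8.86 = 14875 m.
H_Mars = 191 × 231 / 3.69 = 11957 m.
H_Venus/H_Mars = 14875/11957 = 1.2440.

H_Venus/H_Mars ≈ 1.24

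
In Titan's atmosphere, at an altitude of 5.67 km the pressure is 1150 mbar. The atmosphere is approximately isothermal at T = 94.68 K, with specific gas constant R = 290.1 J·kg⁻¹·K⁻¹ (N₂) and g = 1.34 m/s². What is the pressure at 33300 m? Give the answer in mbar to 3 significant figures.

P ≈ 299 mbar

Scale height: H = RT/g = 290.1 × 94.68 / 1.34 = 20498 m.
Between two levels, P₂ = P₁ exp(−Δz/H) with Δz = z₂ − z₁.
Δz = 33300 − 5670.0 = 27630 m; Δz/H = 27630/20498 = 1.3479.
P₂ = 1150 × exp(−1.3479) = 1150 × 0.25979 = 298.76 mbar.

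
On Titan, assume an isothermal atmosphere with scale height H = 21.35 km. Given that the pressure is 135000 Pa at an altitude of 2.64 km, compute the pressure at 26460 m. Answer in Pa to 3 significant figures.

Between two levels, P₂ = P₁ exp(−Δz/H) with Δz = z₂ − z₁.
Δz = 26460 − 2640.0 = 23820 m; Δz/H = 23820/21350 = 1.1157.
P₂ = 135000 × exp(−1.1157) = 135000 × 0.32769 = 44238 Pa.

P ≈ 44200 Pa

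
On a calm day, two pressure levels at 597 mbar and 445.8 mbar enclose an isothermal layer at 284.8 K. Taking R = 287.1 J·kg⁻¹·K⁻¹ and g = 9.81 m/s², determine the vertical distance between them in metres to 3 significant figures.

Hypsometric equation: Δz = (R T̄/g) ln(P₁/P₂).
R T̄/g = 287.1 × 284.8 / 9.81 = 8335.0 m.
ln(597/445.8) = ln(1.3392) = 0.29207.
Δz = 8335.0 × 0.29207 = 2434.4 m.

Δz ≈ 2430 m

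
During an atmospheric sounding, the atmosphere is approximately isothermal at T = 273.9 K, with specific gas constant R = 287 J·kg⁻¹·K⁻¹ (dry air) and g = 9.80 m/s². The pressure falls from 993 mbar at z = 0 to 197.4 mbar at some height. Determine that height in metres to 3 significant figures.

z ≈ 13000 m

Scale height: H = RT/g = 287 × 273.9 / 9.80 = 8021.4 m.
Invert the barometric formula: z = H ln(P₀/P).
P₀/P = 993/197.4 = 5.0304; ln(5.0304) = 1.6155.
z = 8021.4 × 1.6155 = 12959 m.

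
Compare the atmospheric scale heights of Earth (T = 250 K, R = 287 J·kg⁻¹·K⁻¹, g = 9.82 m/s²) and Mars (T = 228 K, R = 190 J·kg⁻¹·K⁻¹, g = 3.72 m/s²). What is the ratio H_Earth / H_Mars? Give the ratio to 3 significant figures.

H_Earth/H_Mars ≈ 0.627

H = RT/g for each body.
H_Earth = 287 × 250 / 9.82 = 7306.5 m.
H_Mars = 190 × 228 / 3.72 = 11645 m.
H_Earth/H_Mars = 7306.5/11645 = 0.62744.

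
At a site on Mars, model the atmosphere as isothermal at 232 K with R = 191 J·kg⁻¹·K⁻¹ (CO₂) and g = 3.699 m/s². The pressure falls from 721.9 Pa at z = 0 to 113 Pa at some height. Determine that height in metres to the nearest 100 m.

z ≈ 22200 m

Scale height: H = RT/g = 191 × 232 / 3.699 = 11979 m.
Invert the barometric formula: z = H ln(P₀/P).
P₀/P = 721.9/113 = 6.3885; ln(6.3885) = 1.8545.
z = 11979 × 1.8545 = 22215 m.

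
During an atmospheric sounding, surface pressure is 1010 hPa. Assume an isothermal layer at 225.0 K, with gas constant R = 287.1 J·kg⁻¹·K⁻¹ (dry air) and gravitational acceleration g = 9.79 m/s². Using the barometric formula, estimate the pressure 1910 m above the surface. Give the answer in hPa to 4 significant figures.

P ≈ 756.1 hPa

Scale height: H = RT/g = 287.1 × 225.0 / 9.79 = 6598.3 m.
Barometric formula: P = P₀ exp(−z/H).
z/H = 1910.0/6598.3 = 0.28947; exp(−0.28947) = 0.74866.
P = 1010 × 0.74866 = 756.15 hPa.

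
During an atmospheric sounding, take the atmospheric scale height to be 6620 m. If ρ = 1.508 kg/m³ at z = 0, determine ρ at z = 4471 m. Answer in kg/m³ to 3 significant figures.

ρ ≈ 0.768 kg/m³

In an isothermal atmosphere, density decays like pressure: ρ = ρ₀ exp(−z/H).
z/H = 4471.0/6620.0 = 0.67538; exp(−0.67538) = 0.50896.
ρ = 1.508 × 0.50896 = 0.76751 kg/m³.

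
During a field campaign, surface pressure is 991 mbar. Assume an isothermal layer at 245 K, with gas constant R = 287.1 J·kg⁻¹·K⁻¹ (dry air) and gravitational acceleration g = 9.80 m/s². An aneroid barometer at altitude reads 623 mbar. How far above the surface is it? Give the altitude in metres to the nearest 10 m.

Scale height: H = RT/g = 287.1 × 245 / 9.80 = 7177.5 m.
Invert the barometric formula: z = H ln(P₀/P).
P₀/P = 991/623 = 1.5907; ln(1.5907) = 0.46417.
z = 7177.5 × 0.46417 = 3331.6 m.

z ≈ 3330 m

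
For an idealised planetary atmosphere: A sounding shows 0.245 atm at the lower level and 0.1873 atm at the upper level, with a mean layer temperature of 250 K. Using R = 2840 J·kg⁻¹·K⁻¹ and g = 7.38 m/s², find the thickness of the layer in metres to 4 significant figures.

Δz ≈ 25840 m

Hypsometric equation: Δz = (R T̄/g) ln(P₁/P₂).
R T̄/g = 2840 × 250 / 7.38 = 96206 m.
ln(0.245/0.1873) = ln(1.3081) = 0.26858.
Δz = 96206 × 0.26858 = 25839 m.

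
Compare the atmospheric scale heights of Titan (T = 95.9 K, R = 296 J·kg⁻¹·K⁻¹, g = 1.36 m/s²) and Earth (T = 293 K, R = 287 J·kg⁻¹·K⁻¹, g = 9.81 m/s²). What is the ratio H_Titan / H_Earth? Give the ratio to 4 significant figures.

H_Titan/H_Earth ≈ 2.435

H = RT/g for each body.
H_Titan = 296 × 95.9 / 1.36 = 20872 m.
H_Earth = 287 × 293 / 9.81 = 8572.0 m.
H_Titan/H_Earth = 20872/8572.0 = 2.4349.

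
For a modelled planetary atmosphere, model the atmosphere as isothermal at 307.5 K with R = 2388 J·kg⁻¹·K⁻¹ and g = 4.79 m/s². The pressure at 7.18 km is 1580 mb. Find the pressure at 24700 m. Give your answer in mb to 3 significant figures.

P ≈ 1410 mb

Scale height: H = RT/g = 2388 × 307.5 / 4.79 = 153300 m.
Between two levels, P₂ = P₁ exp(−Δz/H) with Δz = z₂ − z₁.
Δz = 24700 − 7180.0 = 17520 m; Δz/H = 17520/153300 = 0.11429.
P₂ = 1580 × exp(−0.11429) = 1580 × 0.89200 = 1409.4 mb.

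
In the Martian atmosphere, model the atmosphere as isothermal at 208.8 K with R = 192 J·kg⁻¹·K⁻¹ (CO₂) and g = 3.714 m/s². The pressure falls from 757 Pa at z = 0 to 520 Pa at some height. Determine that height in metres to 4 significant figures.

Scale height: H = RT/g = 192 × 208.8 / 3.714 = 10794 m.
Invert the barometric formula: z = H ln(P₀/P).
P₀/P = 757/520 = 1.4558; ln(1.4558) = 0.37556.
z = 10794 × 0.37556 = 4053.8 m.

z ≈ 4054 m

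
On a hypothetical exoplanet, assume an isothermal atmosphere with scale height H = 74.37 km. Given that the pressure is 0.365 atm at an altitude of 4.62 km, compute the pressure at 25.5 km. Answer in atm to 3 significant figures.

P ≈ 0.276 atm

Between two levels, P₂ = P₁ exp(−Δz/H) with Δz = z₂ − z₁.
Δz = 25500 − 4620.0 = 20880 m; Δz/H = 20880/74370 = 0.28076.
P₂ = 0.365 × exp(−0.28076) = 0.365 × 0.75521 = 0.27565 atm.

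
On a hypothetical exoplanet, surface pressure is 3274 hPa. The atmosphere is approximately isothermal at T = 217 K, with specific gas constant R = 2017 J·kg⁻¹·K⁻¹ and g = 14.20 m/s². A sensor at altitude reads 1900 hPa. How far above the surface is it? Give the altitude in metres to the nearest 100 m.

z ≈ 16800 m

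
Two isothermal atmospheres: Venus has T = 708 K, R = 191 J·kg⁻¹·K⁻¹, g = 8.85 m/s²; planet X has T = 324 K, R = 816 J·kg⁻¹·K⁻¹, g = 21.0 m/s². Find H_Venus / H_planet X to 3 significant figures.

H = RT/g for each body.
H_Venus = 191 × 708 / 8.85 = 15280 m.
H_planet X = 816 × 324 / 21.0 = 12590 m.
H_Venus/H_planet X = 15280/12590 = 1.2137.

H_Venus/H_planet X ≈ 1.21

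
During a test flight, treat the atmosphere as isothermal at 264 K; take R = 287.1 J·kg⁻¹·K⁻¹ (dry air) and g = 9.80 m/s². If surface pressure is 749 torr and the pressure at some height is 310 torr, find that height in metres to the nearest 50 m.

Scale height: H = RT/g = 287.1 × 264 / 9.80 = 7734.1 m.
Invert the barometric formula: z = H ln(P₀/P).
P₀/P = 749/310 = 2.4161; ln(2.4161) = 0.88215.
z = 7734.1 × 0.88215 = 6822.6 m.

z ≈ 6800 m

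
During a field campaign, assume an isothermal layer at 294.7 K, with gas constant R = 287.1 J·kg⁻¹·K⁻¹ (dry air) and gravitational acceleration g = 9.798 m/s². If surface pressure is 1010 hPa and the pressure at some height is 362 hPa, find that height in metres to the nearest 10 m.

z ≈ 8860 m

Scale height: H = RT/g = 287.1 × 294.7 / 9.798 = 8635.3 m.
Invert the barometric formula: z = H ln(P₀/P).
P₀/P = 1010/362 = 2.7901; ln(2.7901) = 1.0261.
z = 8635.3 × 1.0261 = 8860.7 m.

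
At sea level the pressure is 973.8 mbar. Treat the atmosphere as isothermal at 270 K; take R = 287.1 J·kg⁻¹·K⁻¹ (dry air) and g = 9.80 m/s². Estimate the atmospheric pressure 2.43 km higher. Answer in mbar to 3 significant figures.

P ≈ 716 mbar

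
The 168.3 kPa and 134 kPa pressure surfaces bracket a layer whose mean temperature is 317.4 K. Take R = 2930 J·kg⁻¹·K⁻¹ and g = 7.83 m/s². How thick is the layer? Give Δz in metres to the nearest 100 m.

Δz ≈ 27100 m

Hypsometric equation: Δz = (R T̄/g) ln(P₁/P₂).
R T̄/g = 2930 × 317.4 / 7.83 = 118770 m.
ln(168.3/134) = ln(1.2560) = 0.22793.
Δz = 118770 × 0.22793 = 27071 m.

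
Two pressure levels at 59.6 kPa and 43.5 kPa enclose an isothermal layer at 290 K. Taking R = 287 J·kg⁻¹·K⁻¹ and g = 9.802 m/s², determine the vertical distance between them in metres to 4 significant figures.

Δz ≈ 2674 m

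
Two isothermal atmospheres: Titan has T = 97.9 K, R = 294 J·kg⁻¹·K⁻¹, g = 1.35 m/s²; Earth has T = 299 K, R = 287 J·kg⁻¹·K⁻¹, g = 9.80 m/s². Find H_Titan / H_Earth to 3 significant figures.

H_Titan/H_Earth ≈ 2.43

H = RT/g for each body.
H_Titan = 294 × 97.9 / 1.35 = 21320 m.
H_Earth = 287 × 299 / 9.80 = 8756.4 m.
H_Titan/H_Earth = 21320/8756.4 = 2.4348.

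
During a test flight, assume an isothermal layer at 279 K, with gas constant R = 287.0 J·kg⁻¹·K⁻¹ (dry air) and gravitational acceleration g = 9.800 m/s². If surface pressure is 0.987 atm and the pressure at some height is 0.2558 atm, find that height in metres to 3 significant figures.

Scale height: H = RT/g = 287.0 × 279 / 9.800 = 8170.7 m.
Invert the barometric formula: z = H ln(P₀/P).
P₀/P = 0.987/0.2558 = 3.8585; ln(3.8585) = 1.3503.
z = 8170.7 × 1.3503 = 11033 m.

z ≈ 11000 m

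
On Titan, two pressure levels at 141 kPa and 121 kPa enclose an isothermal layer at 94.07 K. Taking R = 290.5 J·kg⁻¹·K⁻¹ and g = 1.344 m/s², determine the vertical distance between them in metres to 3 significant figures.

Hypsometric equation: Δz = (R T̄/g) ln(P₁/P₂).
R T̄/g = 290.5 × 94.07 / 1.344 = 20333 m.
ln(141/121) = ln(1.1653) = 0.15298.
Δz = 20333 × 0.15298 = 3110.5 m.

Δz ≈ 3110 m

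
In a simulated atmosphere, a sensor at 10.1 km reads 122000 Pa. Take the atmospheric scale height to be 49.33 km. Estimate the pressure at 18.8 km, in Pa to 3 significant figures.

Between two levels, P₂ = P₁ exp(−Δz/H) with Δz = z₂ − z₁.
Δz = 18800 − 10100 = 8700.0 m; Δz/H = 8700.0/49330 = 0.17636.
P₂ = 122000 × exp(−0.17636) = 122000 × 0.83832 = 102280 Pa.

P ≈ 102000 Pa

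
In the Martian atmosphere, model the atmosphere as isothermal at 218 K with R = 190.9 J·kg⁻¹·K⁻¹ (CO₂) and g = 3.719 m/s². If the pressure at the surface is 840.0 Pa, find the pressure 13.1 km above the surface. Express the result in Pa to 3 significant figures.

P ≈ 261 Pa

Scale height: H = RT/g = 190.9 × 218 / 3.719 = 11190 m.
Barometric formula: P = P₀ exp(−z/H).
z/H = 13100/11190 = 1.1707; exp(−1.1707) = 0.31015.
P = 840.0 × 0.31015 = 260.53 Pa.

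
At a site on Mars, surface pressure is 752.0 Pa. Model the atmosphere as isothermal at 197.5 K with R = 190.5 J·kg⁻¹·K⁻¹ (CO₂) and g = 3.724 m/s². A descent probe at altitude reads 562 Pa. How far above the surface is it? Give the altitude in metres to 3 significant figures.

z ≈ 2940 m

Scale height: H = RT/g = 190.5 × 197.5 / 3.724 = 10103 m.
Invert the barometric formula: z = H ln(P₀/P).
P₀/P = 752.0/562 = 1.3381; ln(1.3381) = 0.29125.
z = 10103 × 0.29125 = 2942.5 m.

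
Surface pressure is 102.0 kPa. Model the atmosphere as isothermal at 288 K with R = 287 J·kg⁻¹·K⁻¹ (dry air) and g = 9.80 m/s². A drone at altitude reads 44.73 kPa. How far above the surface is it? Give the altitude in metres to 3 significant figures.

Scale height: H = RT/g = 287 × 288 / 9.80 = 8434.3 m.
Invert the barometric formula: z = H ln(P₀/P).
P₀/P = 102.0/44.73 = 2.2803; ln(2.2803) = 0.82431.
z = 8434.3 × 0.82431 = 6952.5 m.

z ≈ 6950 m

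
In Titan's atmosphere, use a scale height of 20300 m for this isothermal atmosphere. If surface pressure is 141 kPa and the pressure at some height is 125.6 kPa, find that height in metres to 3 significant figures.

z ≈ 2350 m

Invert the barometric formula: z = H ln(P₀/P).
P₀/P = 141/125.6 = 1.1226; ln(1.1226) = 0.11565.
z = 20300 × 0.11565 = 2347.7 m.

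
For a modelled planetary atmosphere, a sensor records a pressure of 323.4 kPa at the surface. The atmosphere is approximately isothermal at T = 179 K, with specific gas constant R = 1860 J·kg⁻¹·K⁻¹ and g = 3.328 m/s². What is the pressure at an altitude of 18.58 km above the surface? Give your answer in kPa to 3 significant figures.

P ≈ 269 kPa

Scale height: H = RT/g = 1860 × 179 / 3.328 = 100040 m.
Barometric formula: P = P₀ exp(−z/H).
z/H = 18580/100040 = 0.18573; exp(−0.18573) = 0.83050.
P = 323.4 × 0.83050 = 268.58 kPa.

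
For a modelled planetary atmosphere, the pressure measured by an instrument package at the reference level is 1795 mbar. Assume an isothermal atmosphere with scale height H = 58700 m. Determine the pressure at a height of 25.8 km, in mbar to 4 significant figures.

P ≈ 1157 mbar

Barometric formula: P = P₀ exp(−z/H).
z/H = 25800/58700 = 0.43952; exp(−0.43952) = 0.64435.
P = 1795 × 0.64435 = 1156.6 mbar.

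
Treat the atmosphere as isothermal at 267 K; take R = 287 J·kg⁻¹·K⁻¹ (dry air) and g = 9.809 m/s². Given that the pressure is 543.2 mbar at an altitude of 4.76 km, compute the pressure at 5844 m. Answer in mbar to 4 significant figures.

P ≈ 472.8 mbar

Scale height: H = RT/g = 287 × 267 / 9.809 = 7812.1 m.
Between two levels, P₂ = P₁ exp(−Δz/H) with Δz = z₂ − z₁.
Δz = 5844.0 − 4760.0 = 1084.0 m; Δz/H = 1084.0/7812.1 = 0.13876.
P₂ = 543.2 × exp(−0.13876) = 543.2 × 0.87044 = 472.82 mbar.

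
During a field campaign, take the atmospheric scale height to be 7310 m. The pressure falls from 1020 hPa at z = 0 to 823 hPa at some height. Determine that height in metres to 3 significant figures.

Invert the barometric formula: z = H ln(P₀/P).
P₀/P = 1020/823 = 1.2394; ln(1.2394) = 0.21463.
z = 7310.0 × 0.21463 = 1568.9 m.

z ≈ 1570 m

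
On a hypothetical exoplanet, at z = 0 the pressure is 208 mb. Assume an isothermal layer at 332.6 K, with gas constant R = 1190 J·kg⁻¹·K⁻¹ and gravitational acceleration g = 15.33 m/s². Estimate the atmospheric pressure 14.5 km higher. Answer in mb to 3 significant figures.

P ≈ 119 mb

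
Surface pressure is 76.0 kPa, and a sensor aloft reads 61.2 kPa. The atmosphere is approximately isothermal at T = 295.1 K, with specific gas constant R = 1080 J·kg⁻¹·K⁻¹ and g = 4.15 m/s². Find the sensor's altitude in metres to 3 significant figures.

Scale height: H = RT/g = 1080 × 295.1 / 4.15 = 76797 m.
Invert the barometric formula: z = H ln(P₀/P).
P₀/P = 76.0/61.2 = 1.2418; ln(1.2418) = 0.21656.
z = 76797 × 0.21656 = 16631 m.

z ≈ 16600 m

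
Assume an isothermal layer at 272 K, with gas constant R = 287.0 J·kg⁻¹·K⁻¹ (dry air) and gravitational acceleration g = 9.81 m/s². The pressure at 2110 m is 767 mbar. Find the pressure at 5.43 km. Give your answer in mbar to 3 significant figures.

P ≈ 505 mbar

Scale height: H = RT/g = 287.0 × 272 / 9.81 = 7957.6 m.
Between two levels, P₂ = P₁ exp(−Δz/H) with Δz = z₂ − z₁.
Δz = 5430.0 − 2110.0 = 3320.0 m; Δz/H = 3320.0/7957.6 = 0.41721.
P₂ = 767 × exp(−0.41721) = 767 × 0.65888 = 505.36 mbar.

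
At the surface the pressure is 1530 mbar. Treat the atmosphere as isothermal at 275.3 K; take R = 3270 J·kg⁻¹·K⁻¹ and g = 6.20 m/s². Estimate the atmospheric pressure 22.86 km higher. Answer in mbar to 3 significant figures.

P ≈ 1310 mbar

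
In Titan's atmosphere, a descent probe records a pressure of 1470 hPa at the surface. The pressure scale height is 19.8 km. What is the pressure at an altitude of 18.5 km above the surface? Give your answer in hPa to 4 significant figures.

P ≈ 577.5 hPa

Barometric formula: P = P₀ exp(−z/H).
z/H = 18500/19800 = 0.93434; exp(−0.93434) = 0.39285.
P = 1470 × 0.39285 = 577.49 hPa.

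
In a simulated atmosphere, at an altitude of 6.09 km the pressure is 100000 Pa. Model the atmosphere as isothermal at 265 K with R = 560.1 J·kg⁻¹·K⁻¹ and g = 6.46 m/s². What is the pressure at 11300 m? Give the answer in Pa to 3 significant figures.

P ≈ 79700 Pa

Scale height: H = RT/g = 560.1 × 265 / 6.46 = 22976 m.
Between two levels, P₂ = P₁ exp(−Δz/H) with Δz = z₂ − z₁.
Δz = 11300 − 6090.0 = 5210.0 m; Δz/H = 5210.0/22976 = 0.22676.
P₂ = 100000 × exp(−0.22676) = 100000 × 0.79711 = 79711 Pa.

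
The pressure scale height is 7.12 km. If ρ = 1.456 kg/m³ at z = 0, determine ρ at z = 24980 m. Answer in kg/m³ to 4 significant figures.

ρ ≈ 0.04360 kg/m³

In an isothermal atmosphere, density decays like pressure: ρ = ρ₀ exp(−z/H).
z/H = 24980/7120.0 = 3.5084; exp(−3.5084) = 0.029945.
ρ = 1.456 × 0.029945 = 0.043600 kg/m³.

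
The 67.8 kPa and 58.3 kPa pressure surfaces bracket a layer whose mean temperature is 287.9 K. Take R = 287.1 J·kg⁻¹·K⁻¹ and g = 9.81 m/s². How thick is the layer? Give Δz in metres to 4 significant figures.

Δz ≈ 1272 m

Hypsometric equation: Δz = (R T̄/g) ln(P₁/P₂).
R T̄/g = 287.1 × 287.9 / 9.81 = 8425.7 m.
ln(67.8/58.3) = ln(1.1630) = 0.15100.
Δz = 8425.7 × 0.15100 = 1272.3 m.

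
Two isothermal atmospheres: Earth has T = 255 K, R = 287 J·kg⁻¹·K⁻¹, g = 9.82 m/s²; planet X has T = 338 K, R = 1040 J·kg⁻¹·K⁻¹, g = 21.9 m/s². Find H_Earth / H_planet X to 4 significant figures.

H = RT/g for each body.
H_Earth = 287 × 255 / 9.82 = 7452.6 m.
H_planet X = 1040 × 338 / 21.9 = 16051 m.
H_Earth/H_planet X = 7452.6/16051 = 0.46431.

H_Earth/H_planet X ≈ 0.4643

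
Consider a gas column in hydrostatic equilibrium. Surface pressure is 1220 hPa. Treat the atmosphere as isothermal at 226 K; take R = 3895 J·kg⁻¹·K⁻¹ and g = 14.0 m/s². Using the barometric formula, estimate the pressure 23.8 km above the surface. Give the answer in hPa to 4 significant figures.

Scale height: H = RT/g = 3895 × 226 / 14.0 = 62876 m.
Barometric formula: P = P₀ exp(−z/H).
z/H = 23800/62876 = 0.37852; exp(−0.37852) = 0.68487.
P = 1220 × 0.68487 = 835.54 hPa.

P ≈ 835.5 hPa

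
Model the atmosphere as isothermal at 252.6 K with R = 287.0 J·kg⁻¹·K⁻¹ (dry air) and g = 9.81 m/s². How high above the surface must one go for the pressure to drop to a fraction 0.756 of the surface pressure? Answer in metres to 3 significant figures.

z ≈ 2070 m

Scale height: H = RT/g = 287.0 × 252.6 / 9.81 = 7390.0 m.
Set P/P₀ = exp(−z/H) = 0.756, so z = −H ln(0.756).
−ln(0.756) = 0.27971; z = 7390.0 × 0.27971 = 2067.1 m.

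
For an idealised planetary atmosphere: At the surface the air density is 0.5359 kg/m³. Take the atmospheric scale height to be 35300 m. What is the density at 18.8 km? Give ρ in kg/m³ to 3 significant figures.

In an isothermal atmosphere, density decays like pressure: ρ = ρ₀ exp(−z/H).
z/H = 18800/35300 = 0.53258; exp(−0.53258) = 0.58709.
ρ = 0.5359 × 0.58709 = 0.31462 kg/m³.

ρ ≈ 0.315 kg/m³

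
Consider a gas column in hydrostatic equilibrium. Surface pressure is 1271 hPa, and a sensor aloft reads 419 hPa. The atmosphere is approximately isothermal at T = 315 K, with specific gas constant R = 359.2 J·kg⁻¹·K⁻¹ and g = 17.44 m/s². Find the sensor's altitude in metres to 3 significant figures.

Scale height: H = RT/g = 359.2 × 315 / 17.44 = 6487.8 m.
Invert the barometric formula: z = H ln(P₀/P).
P₀/P = 1271/419 = 3.0334; ln(3.0334) = 1.1097.
z = 6487.8 × 1.1097 = 7199.5 m.

z ≈ 7200 m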